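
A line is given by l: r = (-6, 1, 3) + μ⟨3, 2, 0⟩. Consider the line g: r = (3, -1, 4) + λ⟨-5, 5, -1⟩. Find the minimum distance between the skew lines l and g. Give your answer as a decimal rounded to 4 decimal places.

Common perpendicular direction n = (3, 2, 0) × (-5, 5, -1) = (-2, 3, 25).
With w = (3, -1, 4) − (-6, 1, 3) = (9, -2, 1), w · n = 1.
Distance = |w · n| / |n| = |1| / √638 ≈ 0.0396.

0.0396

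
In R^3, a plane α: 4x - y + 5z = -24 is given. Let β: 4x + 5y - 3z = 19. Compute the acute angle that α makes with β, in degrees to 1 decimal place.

85.0

cos θ = |n₁·n₂| / (|n₁||n₂|) = |-4| / (√42 · √50).
θ = arccos(0.08729) ≈ 85.0°.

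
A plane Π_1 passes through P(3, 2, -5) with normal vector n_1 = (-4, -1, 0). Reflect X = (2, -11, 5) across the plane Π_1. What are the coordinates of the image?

(10, -9, 5)

Π_1: n_1·r = n_1·P gives -4x - y = -14.
λ = (n·X − d)/|n|² = (3 − (-14))/17 = 1.
Reflection = X − 2λn = (2, -11, 5) − 2·(-4, -1, 0) = (10, -9, 5).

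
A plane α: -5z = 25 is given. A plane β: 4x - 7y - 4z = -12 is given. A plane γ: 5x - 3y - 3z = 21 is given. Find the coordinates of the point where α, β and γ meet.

Solving the 3×3 linear system -5z = 25, 4x - 7y - 4z = -12, 5x - 3y - 3z = 21 (e.g. by elimination or Cramer's rule, determinant = -115) gives (6, 8, -5).

(6, 8, -5)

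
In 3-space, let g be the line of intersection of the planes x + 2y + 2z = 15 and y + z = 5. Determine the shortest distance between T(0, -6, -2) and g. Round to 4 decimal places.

10.4642

Direction of g: (1, 2, 2) × (0, 1, 1) = (0, -1, 1).
A point on g: solving the two plane equations with y = -2 gives (5, -2, 7).
Taking (5, -2, 7) on g with direction v = (0, -1, 1): w = T − (5, -2, 7) = (-5, -4, -9), and w × v = (-13, 5, 5).
Distance = |w × v| / |v| = √219 / √2 ≈ 10.4642.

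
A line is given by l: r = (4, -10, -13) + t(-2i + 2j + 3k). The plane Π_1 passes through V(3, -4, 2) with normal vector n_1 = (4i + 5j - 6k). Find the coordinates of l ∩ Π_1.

(-4, -2, -1)

Π_1: n_1·r = n_1·V gives 4x + 5y - 6z = -20.
Substitute r = (4, -10, -13) + t(-2, 2, 3) into the plane: 44 + (-16)t = -20, so t = 4.
Intersection: (4, -10, -13) + 4·(-2, 2, 3) = (-4, -2, -1).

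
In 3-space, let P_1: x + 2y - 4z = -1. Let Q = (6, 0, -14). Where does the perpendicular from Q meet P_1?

Foot = Q − λn with λ = (n·Q − d)/|n|² = (62 − (-1))/21 = 3.
Foot = (6, 0, -14) − 3·(1, 2, -4) = (3, -6, -2).

(3, -6, -2)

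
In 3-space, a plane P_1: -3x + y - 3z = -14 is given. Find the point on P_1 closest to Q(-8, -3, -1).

(-2, -5, 5)

Foot = Q − λn with λ = (n·Q − d)/|n|² = (24 − (-14))/19 = 2.
Foot = (-8, -3, -1) − 2·(-3, 1, -3) = (-2, -5, 5).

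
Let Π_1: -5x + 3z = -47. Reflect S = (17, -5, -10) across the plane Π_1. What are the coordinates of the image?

(-3, -5, 2)

λ = (n·S − d)/|n|² = (-115 − (-47))/34 = -2.
Reflection = S − 2λn = (17, -5, -10) − (-4)·(-5, 0, 3) = (-3, -5, 2).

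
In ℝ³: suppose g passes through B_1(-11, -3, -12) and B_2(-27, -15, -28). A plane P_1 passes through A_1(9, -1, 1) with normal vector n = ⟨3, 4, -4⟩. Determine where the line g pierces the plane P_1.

A direction vector for g is B_2 − B_1 = (-16, -12, -16).
P_1: n·r = n·A_1 gives 3x + 4y - 4z = 19.
Substitute r = (-11, -3, -12) + t(-16, -12, -16) into the plane: 3 + (-32)t = 19, so t = -1/2.
Intersection: (-11, -3, -12) + (-1/2)·(-16, -12, -16) = (-3, 3, -4).

(-3, 3, -4)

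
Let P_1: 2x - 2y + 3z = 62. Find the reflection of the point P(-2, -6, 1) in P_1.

(10, -18, 19)

λ = (n·P − d)/|n|² = (11 − 62)/17 = -3.
Reflection = P − 2λn = (-2, -6, 1) − (-6)·(2, -2, 3) = (10, -18, 19).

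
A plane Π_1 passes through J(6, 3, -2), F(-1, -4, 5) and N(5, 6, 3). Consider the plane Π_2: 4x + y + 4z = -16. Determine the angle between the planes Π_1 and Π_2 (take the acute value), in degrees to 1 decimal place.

38.6

JF = (-7, -7, 7), JN = (-1, 3, 5); a normal to Π_1 is JF × JN = (-56, 28, -28).
Using J: Π_1 has equation -56x + 28y - 28z = -196.
cos θ = |n₁·n₂| / (|n₁||n₂|) = |-308| / (√4704 · √33).
θ = arccos(0.78174) ≈ 38.6°.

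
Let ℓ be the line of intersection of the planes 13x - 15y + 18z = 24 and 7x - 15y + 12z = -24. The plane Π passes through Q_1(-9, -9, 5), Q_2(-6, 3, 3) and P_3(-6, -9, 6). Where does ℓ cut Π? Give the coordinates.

(3, 7, 5)

Direction of ℓ: (13, -15, 18) × (7, -15, 12) = (90, -30, -90).
A point on ℓ: solving the two plane equations with x = 6 gives (6, 6, 2).
Q_1Q_2 = (3, 12, -2), Q_1P_3 = (3, 0, 1); a normal to Π is Q_1Q_2 × Q_1P_3 = (12, -9, -36).
Using Q_1: Π has equation 12x - 9y - 36z = -207.
Substitute r = (6, 6, 2) + t(90, -30, -90) into the plane: -54 + 4590t = -207, so t = -1/30.
Intersection: (6, 6, 2) + (-1/30)·(90, -30, -90) = (3, 7, 5).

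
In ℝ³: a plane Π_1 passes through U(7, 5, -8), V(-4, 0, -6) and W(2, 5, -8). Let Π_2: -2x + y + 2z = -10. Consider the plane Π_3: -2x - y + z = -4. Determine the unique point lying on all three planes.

UV = (-11, -5, 2), UW = (-5, 0, 0); a normal to Π_1 is UV × UW = (0, -10, -25).
Using U: Π_1 has equation -10y - 25z = 150.
Solving the 3×3 linear system -10y - 25z = 150, -2x + y + 2z = -10, -2x - y + z = -4 (e.g. by elimination or Cramer's rule, determinant = -80) gives (-1, 0, -6).

(-1, 0, -6)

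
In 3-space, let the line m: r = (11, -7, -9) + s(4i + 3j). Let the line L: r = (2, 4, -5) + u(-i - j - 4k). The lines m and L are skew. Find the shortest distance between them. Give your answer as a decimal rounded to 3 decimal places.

Common perpendicular direction n = (4, 3, 0) × (-1, -1, -4) = (-12, 16, -1).
With w = (2, 4, -5) − (11, -7, -9) = (-9, 11, 4), w · n = 280.
Distance = |w · n| / |n| = |280| / √401 ≈ 13.983.

13.983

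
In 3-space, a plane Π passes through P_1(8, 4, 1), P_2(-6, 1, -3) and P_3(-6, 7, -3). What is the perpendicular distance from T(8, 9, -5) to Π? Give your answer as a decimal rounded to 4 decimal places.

5.7691

P_1P_2 = (-14, -3, -4), P_1P_3 = (-14, 3, -4); a normal to Π is P_1P_2 × P_1P_3 = (24, 0, -84).
Using P_1: Π has equation 24x - 84z = 108.
n·T − d = (24)·(8) + (0)·(9) + (-84)·(-5) − 108 = 504; |n| = √7632.
Distance = |504| / √7632 = 504/√7632 ≈ 5.7691.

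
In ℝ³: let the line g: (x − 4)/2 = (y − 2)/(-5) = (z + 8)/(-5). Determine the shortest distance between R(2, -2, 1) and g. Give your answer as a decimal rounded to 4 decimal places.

g has direction (2, -5, -5) through (4, 2, -8).
Taking (4, 2, -8) on g with direction v = (2, -5, -5): w = R − (4, 2, -8) = (-2, -4, 9), and w × v = (65, 8, 18).
Distance = |w × v| / |v| = √4613 / √54 ≈ 9.2426.

9.2426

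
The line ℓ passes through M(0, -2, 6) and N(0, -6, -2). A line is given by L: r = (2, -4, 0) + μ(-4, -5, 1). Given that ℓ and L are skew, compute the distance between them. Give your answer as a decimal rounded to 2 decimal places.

0.99

A direction vector for ℓ is N − M = (0, -4, -8).
Common perpendicular direction n = (0, -4, -8) × (-4, -5, 1) = (-44, 32, -16).
With w = (2, -4, 0) − (0, -2, 6) = (2, -2, -6), w · n = -56.
Distance = |w · n| / |n| = |-56| / √3216 ≈ 0.99.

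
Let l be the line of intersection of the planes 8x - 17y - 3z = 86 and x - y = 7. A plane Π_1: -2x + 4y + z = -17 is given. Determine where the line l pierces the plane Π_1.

(0, -7, 11)

Direction of l: (8, -17, -3) × (1, -1, 0) = (-3, -3, 9).
A point on l: solving the two plane equations with x = -2 gives (-2, -9, 17).
Substitute r = (-2, -9, 17) + t(-3, -3, 9) into the plane: -15 + 3t = -17, so t = -2/3.
Intersection: (-2, -9, 17) + (-2/3)·(-3, -3, 9) = (0, -7, 11).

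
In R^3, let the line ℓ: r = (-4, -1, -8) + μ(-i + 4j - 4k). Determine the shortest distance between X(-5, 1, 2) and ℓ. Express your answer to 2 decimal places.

Taking (-4, -1, -8) on ℓ with direction v = (-1, 4, -4): w = X − (-4, -1, -8) = (-1, 2, 10), and w × v = (-48, -14, -2).
Distance = |w × v| / |v| = √2504 / √33 ≈ 8.71.

8.71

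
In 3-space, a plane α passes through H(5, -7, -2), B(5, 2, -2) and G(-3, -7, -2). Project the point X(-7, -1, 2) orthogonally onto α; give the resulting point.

(-7, -1, -2)

HB = (0, 9, 0), HG = (-8, 0, 0); a normal to α is HB × HG = (0, 0, 72).
Using H: α has equation 72z = -144.
Foot = X − λn with λ = (n·X − d)/|n|² = (144 − (-144))/5184 = 1/18.
Foot = (-7, -1, 2) − (1/18)·(0, 0, 72) = (-7, -1, -2).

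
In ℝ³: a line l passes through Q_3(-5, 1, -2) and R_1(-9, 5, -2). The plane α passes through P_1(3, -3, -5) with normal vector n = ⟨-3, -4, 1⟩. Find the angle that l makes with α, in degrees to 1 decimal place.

A direction vector for l is R_1 − Q_3 = (-4, 4, 0).
α: n·r = n·P_1 gives -3x - 4y + z = -2.
sin θ = |n·v| / (|n||v|) = |-4| / (√26 · √32) = 0.13868.
θ ≈ 8.0°.

8.0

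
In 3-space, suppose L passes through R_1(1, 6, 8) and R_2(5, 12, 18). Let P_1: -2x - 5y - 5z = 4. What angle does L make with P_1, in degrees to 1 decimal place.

A direction vector for L is R_2 − R_1 = (4, 6, 10).
sin θ = |n·v| / (|n||v|) = |-88| / (√54 · √152) = 0.97132.
θ ≈ 76.2°.

76.2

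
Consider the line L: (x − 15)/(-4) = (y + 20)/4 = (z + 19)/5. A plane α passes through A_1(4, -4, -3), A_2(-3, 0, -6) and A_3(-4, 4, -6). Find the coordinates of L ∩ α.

L has direction (-4, 4, 5) through (15, -20, -19).
A_1A_2 = (-7, 4, -3), A_1A_3 = (-8, 8, -3); a normal to α is A_1A_2 × A_1A_3 = (12, 3, -24).
Using A_1: α has equation 12x + 3y - 24z = 108.
Substitute r = (15, -20, -19) + t(-4, 4, 5) into the plane: 576 + (-156)t = 108, so t = 3.
Intersection: (15, -20, -19) + 3·(-4, 4, 5) = (3, -8, -4).

(3, -8, -4)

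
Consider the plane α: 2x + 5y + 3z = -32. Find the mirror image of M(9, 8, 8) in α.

(-3, -22, -10)

λ = (n·M − d)/|n|² = (82 − (-32))/38 = 3.
Reflection = M − 2λn = (9, 8, 8) − 6·(2, 5, 3) = (-3, -22, -10).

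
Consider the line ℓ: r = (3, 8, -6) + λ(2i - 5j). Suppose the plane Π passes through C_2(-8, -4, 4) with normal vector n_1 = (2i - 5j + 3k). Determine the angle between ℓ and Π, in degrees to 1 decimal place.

Π: n_1·r = n_1·C_2 gives 2x - 5y + 3z = 16.
sin θ = |n·v| / (|n||v|) = |29| / (√38 · √29) = 0.87359.
θ ≈ 60.9°.

60.9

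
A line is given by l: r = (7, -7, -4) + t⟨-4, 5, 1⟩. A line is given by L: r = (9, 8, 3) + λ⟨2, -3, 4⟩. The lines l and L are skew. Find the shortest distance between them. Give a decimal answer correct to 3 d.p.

11.273

Common perpendicular direction n = (-4, 5, 1) × (2, -3, 4) = (23, 18, 2).
With w = (9, 8, 3) − (7, -7, -4) = (2, 15, 7), w · n = 330.
Distance = |w · n| / |n| = |330| / √857 ≈ 11.273.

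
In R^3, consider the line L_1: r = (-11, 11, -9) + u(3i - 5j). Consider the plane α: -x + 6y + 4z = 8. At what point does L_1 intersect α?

(-8, 6, -9)

Substitute r = (-11, 11, -9) + t(3, -5, 0) into the plane: 41 + (-33)t = 8, so t = 1.
Intersection: (-11, 11, -9) + 1·(3, -5, 0) = (-8, 6, -9).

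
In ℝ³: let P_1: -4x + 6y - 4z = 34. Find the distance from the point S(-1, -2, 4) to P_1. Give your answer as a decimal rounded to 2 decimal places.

7.03

n·S − d = (-4)·(-1) + (6)·(-2) + (-4)·(4) − 34 = -58; |n| = √68.
Distance = |-58| / √68 = 58/√68 ≈ 7.03.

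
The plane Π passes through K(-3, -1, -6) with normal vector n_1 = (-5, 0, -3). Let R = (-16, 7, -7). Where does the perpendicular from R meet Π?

(-6, 7, -1)

Π: n_1·r = n_1·K gives -5x - 3z = 33.
Foot = R − λn with λ = (n·R − d)/|n|² = (101 − 33)/34 = 2.
Foot = (-16, 7, -7) − 2·(-5, 0, -3) = (-6, 7, -1).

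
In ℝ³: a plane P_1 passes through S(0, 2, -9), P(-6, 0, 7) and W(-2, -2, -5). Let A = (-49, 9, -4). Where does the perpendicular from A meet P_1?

(-7, 3, 11)

SP = (-6, -2, 16), SW = (-2, -4, 4); a normal to P_1 is SP × SW = (56, -8, 20).
Using S: P_1 has equation 56x - 8y + 20z = -196.
Foot = A − λn with λ = (n·A − d)/|n|² = (-2896 − (-196))/3600 = -3/4.
Foot = (-49, 9, -4) − (-3/4)·(56, -8, 20) = (-7, 3, 11).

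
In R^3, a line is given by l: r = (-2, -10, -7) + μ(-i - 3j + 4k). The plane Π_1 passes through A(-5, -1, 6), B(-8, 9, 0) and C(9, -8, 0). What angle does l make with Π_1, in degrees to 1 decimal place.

AB = (-3, 10, -6), AC = (14, -7, -6); a normal to Π_1 is AB × AC = (-102, -102, -119).
Using A: Π_1 has equation -102x - 102y - 119z = -102.
sin θ = |n·v| / (|n||v|) = |-68| / (√34969 · √26) = 0.07131.
θ ≈ 4.1°.

4.1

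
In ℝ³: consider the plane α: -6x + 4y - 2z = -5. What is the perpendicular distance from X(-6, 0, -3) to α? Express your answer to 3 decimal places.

n·X − d = (-6)·(-6) + (4)·(0) + (-2)·(-3) − (-5) = 47; |n| = √56.
Distance = |47| / √56 = 47/√56 ≈ 6.281.

6.281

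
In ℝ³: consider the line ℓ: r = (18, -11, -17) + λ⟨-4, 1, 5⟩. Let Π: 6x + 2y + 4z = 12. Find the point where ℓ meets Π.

Substitute r = (18, -11, -17) + t(-4, 1, 5) into the plane: 18 + (-2)t = 12, so t = 3.
Intersection: (18, -11, -17) + 3·(-4, 1, 5) = (6, -8, -2).

(6, -8, -2)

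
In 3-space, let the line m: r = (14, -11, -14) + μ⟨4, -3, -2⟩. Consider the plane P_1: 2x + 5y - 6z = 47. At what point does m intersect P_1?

(6, -5, -10)

Substitute r = (14, -11, -14) + t(4, -3, -2) into the plane: 57 + 5t = 47, so t = -2.
Intersection: (14, -11, -14) + (-2)·(4, -3, -2) = (6, -5, -10).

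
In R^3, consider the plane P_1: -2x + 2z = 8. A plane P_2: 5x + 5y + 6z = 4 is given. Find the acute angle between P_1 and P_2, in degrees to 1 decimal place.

cos θ = |n₁·n₂| / (|n₁||n₂|) = |2| / (√8 · √86).
θ = arccos(0.07625) ≈ 85.6°.

85.6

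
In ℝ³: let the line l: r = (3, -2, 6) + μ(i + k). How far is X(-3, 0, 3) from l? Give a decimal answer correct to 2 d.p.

Taking (3, -2, 6) on l with direction v = (1, 0, 1): w = X − (3, -2, 6) = (-6, 2, -3), and w × v = (2, 3, -2).
Distance = |w × v| / |v| = √17 / √2 ≈ 2.92.

2.92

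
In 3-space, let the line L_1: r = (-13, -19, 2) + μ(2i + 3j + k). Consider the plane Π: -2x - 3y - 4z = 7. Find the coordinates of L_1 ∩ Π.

Substitute r = (-13, -19, 2) + t(2, 3, 1) into the plane: 75 + (-17)t = 7, so t = 4.
Intersection: (-13, -19, 2) + 4·(2, 3, 1) = (-5, -7, 6).

(-5, -7, 6)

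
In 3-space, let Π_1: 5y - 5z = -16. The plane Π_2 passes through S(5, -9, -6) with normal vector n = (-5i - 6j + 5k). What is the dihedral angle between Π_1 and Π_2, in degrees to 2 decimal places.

Π_2: n·r = n·S gives -5x - 6y + 5z = -1.
cos θ = |n₁·n₂| / (|n₁||n₂|) = |-55| / (√50 · √86).
θ = arccos(0.83874) ≈ 32.99°.

32.99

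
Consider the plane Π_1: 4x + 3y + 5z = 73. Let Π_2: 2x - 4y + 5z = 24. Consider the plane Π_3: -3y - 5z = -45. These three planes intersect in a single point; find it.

Solving the 3×3 linear system 4x + 3y + 5z = 73, 2x - 4y + 5z = 24, -3y - 5z = -45 (e.g. by elimination or Cramer's rule, determinant = 140) gives (7, 5, 6).

(7, 5, 6)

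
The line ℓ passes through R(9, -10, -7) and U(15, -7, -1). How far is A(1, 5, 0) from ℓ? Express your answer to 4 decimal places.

17.8668

A direction vector for ℓ is U − R = (6, 3, 6).
Taking (9, -10, -7) on ℓ with direction v = (6, 3, 6): w = A − (9, -10, -7) = (-8, 15, 7), and w × v = (69, 90, -114).
Distance = |w × v| / |v| = √25857 / √81 ≈ 17.8668.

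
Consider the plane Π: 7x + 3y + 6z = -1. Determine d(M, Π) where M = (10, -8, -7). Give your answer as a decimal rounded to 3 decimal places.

n·M − d = (7)·(10) + (3)·(-8) + (6)·(-7) − (-1) = 5; |n| = √94.
Distance = |5| / √94 = 5/√94 ≈ 0.516.

0.516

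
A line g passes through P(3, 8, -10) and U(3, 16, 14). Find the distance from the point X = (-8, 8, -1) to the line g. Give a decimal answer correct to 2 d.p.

A direction vector for g is U − P = (0, 8, 24).
Taking (3, 8, -10) on g with direction v = (0, 8, 24): w = X − (3, 8, -10) = (-11, 0, 9), and w × v = (-72, 264, -88).
Distance = |w × v| / |v| = √82624 / √640 ≈ 11.36.

11.36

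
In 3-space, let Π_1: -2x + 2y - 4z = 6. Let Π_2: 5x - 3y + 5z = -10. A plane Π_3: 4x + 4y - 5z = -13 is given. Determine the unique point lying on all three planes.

(-2, -5, -3)

Solving the 3×3 linear system -2x + 2y - 4z = 6, 5x - 3y + 5z = -10, 4x + 4y - 5z = -13 (e.g. by elimination or Cramer's rule, determinant = -28) gives (-2, -5, -3).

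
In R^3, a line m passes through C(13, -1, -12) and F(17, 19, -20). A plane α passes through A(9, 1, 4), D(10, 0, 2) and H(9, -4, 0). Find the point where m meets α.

A direction vector for m is F − C = (4, 20, -8).
AD = (1, -1, -2), AH = (0, -5, -4); a normal to α is AD × AH = (-6, 4, -5).
Using A: α has equation -6x + 4y - 5z = -70.
Substitute r = (13, -1, -12) + t(4, 20, -8) into the plane: -22 + 96t = -70, so t = -1/2.
Intersection: (13, -1, -12) + (-1/2)·(4, 20, -8) = (11, -11, -8).

(11, -11, -8)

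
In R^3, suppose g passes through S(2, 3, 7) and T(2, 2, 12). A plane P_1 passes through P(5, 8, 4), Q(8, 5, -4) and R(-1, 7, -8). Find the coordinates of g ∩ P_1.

(2, 6, -8)

A direction vector for g is T − S = (0, -1, 5).
PQ = (3, -3, -8), PR = (-6, -1, -12); a normal to P_1 is PQ × PR = (28, 84, -21).
Using P: P_1 has equation 28x + 84y - 21z = 728.
Substitute r = (2, 3, 7) + t(0, -1, 5) into the plane: 161 + (-189)t = 728, so t = -3.
Intersection: (2, 3, 7) + (-3)·(0, -1, 5) = (2, 6, -8).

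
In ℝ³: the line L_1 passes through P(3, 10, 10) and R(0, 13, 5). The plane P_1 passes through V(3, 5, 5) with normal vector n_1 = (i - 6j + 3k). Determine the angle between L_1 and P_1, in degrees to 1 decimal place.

A direction vector for L_1 is R − P = (-3, 3, -5).
P_1: n_1·r = n_1·V gives x - 6y + 3z = -12.
sin θ = |n·v| / (|n||v|) = |-36| / (√46 · √43) = 0.80945.
θ ≈ 54.0°.

54.0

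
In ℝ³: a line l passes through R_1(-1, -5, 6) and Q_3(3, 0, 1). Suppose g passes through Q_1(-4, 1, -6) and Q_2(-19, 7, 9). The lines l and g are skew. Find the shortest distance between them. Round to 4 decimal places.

9.7388

A direction vector for l is Q_3 − R_1 = (4, 5, -5).
A direction vector for g is Q_2 − Q_1 = (-15, 6, 15).
Common perpendicular direction n = (4, 5, -5) × (-15, 6, 15) = (105, 15, 99).
With w = (-4, 1, -6) − (-1, -5, 6) = (-3, 6, -12), w · n = -1413.
Distance = |w · n| / |n| = |-1413| / √21051 ≈ 9.7388.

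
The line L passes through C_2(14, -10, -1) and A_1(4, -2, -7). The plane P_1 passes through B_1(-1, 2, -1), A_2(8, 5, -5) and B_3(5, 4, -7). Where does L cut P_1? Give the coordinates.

(-1, 2, -10)

A direction vector for L is A_1 − C_2 = (-10, 8, -6).
B_1A_2 = (9, 3, -4), B_1B_3 = (6, 2, -6); a normal to P_1 is B_1A_2 × B_1B_3 = (-10, 30, 0).
Using B_1: P_1 has equation -10x + 30y = 70.
Substitute r = (14, -10, -1) + t(-10, 8, -6) into the plane: -440 + 340t = 70, so t = 3/2.
Intersection: (14, -10, -1) + (3/2)·(-10, 8, -6) = (-1, 2, -10).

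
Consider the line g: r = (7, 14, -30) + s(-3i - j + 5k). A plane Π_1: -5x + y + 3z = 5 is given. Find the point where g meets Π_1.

Substitute r = (7, 14, -30) + t(-3, -1, 5) into the plane: -111 + 29t = 5, so t = 4.
Intersection: (7, 14, -30) + 4·(-3, -1, 5) = (-5, 10, -10).

(-5, 10, -10)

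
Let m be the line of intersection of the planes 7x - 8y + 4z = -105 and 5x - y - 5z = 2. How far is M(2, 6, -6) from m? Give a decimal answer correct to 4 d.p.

Direction of m: (7, -8, 4) × (5, -1, -5) = (44, 55, 33).
A point on m: solving the two plane equations with x = -7 gives (-7, 3, -8).
Taking (-7, 3, -8) on m with direction v = (44, 55, 33): w = M − (-7, 3, -8) = (9, 3, 2), and w × v = (-11, -209, 363).
Distance = |w × v| / |v| = √175571 / √6050 ≈ 5.3870.

5.3870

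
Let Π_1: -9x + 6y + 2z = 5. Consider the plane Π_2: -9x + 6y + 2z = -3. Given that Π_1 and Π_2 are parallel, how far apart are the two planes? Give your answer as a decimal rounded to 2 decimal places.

Same normal n = (-9, 6, 2) with |n| = √121; distance = |5 − (-3)| / |n| = 8/√121 ≈ 0.73.

0.73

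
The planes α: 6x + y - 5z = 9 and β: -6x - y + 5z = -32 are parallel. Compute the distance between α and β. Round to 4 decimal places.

2.9210

Rescale β by 1/(-1): 6x + y - 5z = 32. Then distance = |9 − 32| / √62 ≈ 2.9210.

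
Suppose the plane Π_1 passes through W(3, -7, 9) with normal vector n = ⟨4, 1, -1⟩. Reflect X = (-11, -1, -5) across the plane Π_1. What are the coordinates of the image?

Π_1: n·r = n·W gives 4x + y - z = -4.
λ = (n·X − d)/|n|² = (-40 − (-4))/18 = -2.
Reflection = X − 2λn = (-11, -1, -5) − (-4)·(4, 1, -1) = (5, 3, -9).

(5, 3, -9)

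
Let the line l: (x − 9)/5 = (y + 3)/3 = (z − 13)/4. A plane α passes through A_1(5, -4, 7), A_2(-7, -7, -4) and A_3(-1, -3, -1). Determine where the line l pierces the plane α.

(-1, -9, 5)

l has direction (5, 3, 4) through (9, -3, 13).
A_1A_2 = (-12, -3, -11), A_1A_3 = (-6, 1, -8); a normal to α is A_1A_2 × A_1A_3 = (35, -30, -30).
Using A_1: α has equation 35x - 30y - 30z = 85.
Substitute r = (9, -3, 13) + t(5, 3, 4) into the plane: 15 + (-35)t = 85, so t = -2.
Intersection: (9, -3, 13) + (-2)·(5, 3, 4) = (-1, -9, 5).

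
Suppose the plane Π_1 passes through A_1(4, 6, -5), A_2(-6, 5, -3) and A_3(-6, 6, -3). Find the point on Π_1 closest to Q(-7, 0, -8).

A_1A_2 = (-10, -1, 2), A_1A_3 = (-10, 0, 2); a normal to Π_1 is A_1A_2 × A_1A_3 = (-2, 0, -10).
Using A_1: Π_1 has equation -2x - 10z = 42.
Foot = Q − λn with λ = (n·Q − d)/|n|² = (94 − 42)/104 = 1/2.
Foot = (-7, 0, -8) − (1/2)·(-2, 0, -10) = (-6, 0, -3).

(-6, 0, -3)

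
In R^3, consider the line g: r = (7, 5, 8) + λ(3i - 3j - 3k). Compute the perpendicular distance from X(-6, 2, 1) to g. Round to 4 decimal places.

Taking (7, 5, 8) on g with direction v = (3, -3, -3): w = X − (7, 5, 8) = (-13, -3, -7), and w × v = (-12, -60, 48).
Distance = |w × v| / |v| = √6048 / √27 ≈ 14.9666.

14.9666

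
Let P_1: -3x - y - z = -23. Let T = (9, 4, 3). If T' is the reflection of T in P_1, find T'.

(3, 2, 1)

λ = (n·T − d)/|n|² = (-34 − (-23))/11 = -1.
Reflection = T − 2λn = (9, 4, 3) − (-2)·(-3, -1, -1) = (3, 2, 1).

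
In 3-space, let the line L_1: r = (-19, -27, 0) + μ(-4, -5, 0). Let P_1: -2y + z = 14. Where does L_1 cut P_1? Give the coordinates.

Substitute r = (-19, -27, 0) + t(-4, -5, 0) into the plane: 54 + 10t = 14, so t = -4.
Intersection: (-19, -27, 0) + (-4)·(-4, -5, 0) = (-3, -7, 0).

(-3, -7, 0)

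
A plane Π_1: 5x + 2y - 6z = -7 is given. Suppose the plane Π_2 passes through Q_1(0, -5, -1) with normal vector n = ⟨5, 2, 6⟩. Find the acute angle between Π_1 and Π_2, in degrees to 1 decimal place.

Π_2: n·r = n·Q_1 gives 5x + 2y + 6z = -16.
cos θ = |n₁·n₂| / (|n₁||n₂|) = |-7| / (√65 · √65).
θ = arccos(0.10769) ≈ 83.8°.

83.8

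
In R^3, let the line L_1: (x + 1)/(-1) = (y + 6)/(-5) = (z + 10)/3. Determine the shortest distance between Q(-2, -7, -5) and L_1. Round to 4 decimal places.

3.7947

L_1 has direction (-1, -5, 3) through (-1, -6, -10).
Taking (-1, -6, -10) on L_1 with direction v = (-1, -5, 3): w = Q − (-1, -6, -10) = (-1, -1, 5), and w × v = (22, -2, 4).
Distance = |w × v| / |v| = √504 / √35 ≈ 3.7947.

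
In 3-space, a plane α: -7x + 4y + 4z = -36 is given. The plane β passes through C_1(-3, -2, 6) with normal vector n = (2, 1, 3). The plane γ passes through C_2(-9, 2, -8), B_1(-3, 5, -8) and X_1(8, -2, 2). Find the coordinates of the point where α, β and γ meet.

β: n·r = n·C_1 gives 2x + y + 3z = 10.
C_2B_1 = (6, 3, 0), C_2X_1 = (17, -4, 10); a normal to γ is C_2B_1 × C_2X_1 = (30, -60, -75).
Using C_2: γ has equation 30x - 60y - 75z = 210.
Solving the 3×3 linear system -7x + 4y + 4z = -36, 2x + y + 3z = 10, 30x - 60y - 75z = 210 (e.g. by elimination or Cramer's rule, determinant = -375) gives (4, -4, 2).

(4, -4, 2)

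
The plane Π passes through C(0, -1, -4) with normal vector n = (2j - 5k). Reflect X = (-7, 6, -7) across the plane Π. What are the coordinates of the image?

Π: n·r = n·C gives 2y - 5z = 18.
λ = (n·X − d)/|n|² = (47 − 18)/29 = 1.
Reflection = X − 2λn = (-7, 6, -7) − 2·(0, 2, -5) = (-7, 2, 3).

(-7, 2, 3)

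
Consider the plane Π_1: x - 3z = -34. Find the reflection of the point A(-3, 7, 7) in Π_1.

λ = (n·A − d)/|n|² = (-24 − (-34))/10 = 1.
Reflection = A − 2λn = (-3, 7, 7) − 2·(1, 0, -3) = (-5, 7, 13).

(-5, 7, 13)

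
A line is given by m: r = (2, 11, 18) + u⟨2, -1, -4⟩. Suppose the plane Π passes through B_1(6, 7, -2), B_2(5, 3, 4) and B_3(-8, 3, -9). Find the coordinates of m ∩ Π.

(10, 7, 2)

B_1B_2 = (-1, -4, 6), B_1B_3 = (-14, -4, -7); a normal to Π is B_1B_2 × B_1B_3 = (52, -91, -52).
Using B_1: Π has equation 52x - 91y - 52z = -221.
Substitute r = (2, 11, 18) + t(2, -1, -4) into the plane: -1833 + 403t = -221, so t = 4.
Intersection: (2, 11, 18) + 4·(2, -1, -4) = (10, 7, 2).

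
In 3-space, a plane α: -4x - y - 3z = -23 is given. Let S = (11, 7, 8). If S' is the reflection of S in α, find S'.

(-5, 3, -4)

λ = (n·S − d)/|n|² = (-75 − (-23))/26 = -2.
Reflection = S − 2λn = (11, 7, 8) − (-4)·(-4, -1, -3) = (-5, 3, -4).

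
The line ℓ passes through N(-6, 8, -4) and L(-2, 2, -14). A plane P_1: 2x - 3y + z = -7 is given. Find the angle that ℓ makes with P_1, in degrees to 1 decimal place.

A direction vector for ℓ is L − N = (4, -6, -10).
sin θ = |n·v| / (|n||v|) = |16| / (√14 · √152) = 0.34684.
θ ≈ 20.3°.

20.3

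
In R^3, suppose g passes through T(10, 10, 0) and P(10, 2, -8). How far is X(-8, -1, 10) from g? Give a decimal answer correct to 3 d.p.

23.335

A direction vector for g is P − T = (0, -8, -8).
Taking (10, 10, 0) on g with direction v = (0, -8, -8): w = X − (10, 10, 0) = (-18, -11, 10), and w × v = (168, -144, 144).
Distance = |w × v| / |v| = √69696 / √128 ≈ 23.335.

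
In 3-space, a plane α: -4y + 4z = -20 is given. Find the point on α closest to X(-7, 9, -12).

(-7, 1, -4)

Foot = X − λn with λ = (n·X − d)/|n|² = (-84 − (-20))/32 = -2.
Foot = (-7, 9, -12) − (-2)·(0, -4, 4) = (-7, 1, -4).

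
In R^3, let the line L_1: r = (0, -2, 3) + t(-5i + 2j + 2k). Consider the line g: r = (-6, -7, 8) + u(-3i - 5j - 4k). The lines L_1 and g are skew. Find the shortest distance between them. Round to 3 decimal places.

6.739

Common perpendicular direction n = (-5, 2, 2) × (-3, -5, -4) = (2, -26, 31).
With w = (-6, -7, 8) − (0, -2, 3) = (-6, -5, 5), w · n = 273.
Distance = |w · n| / |n| = |273| / √1641 ≈ 6.739.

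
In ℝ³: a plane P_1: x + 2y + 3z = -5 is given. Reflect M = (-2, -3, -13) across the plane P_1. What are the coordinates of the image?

λ = (n·M − d)/|n|² = (-47 − (-5))/14 = -3.
Reflection = M − 2λn = (-2, -3, -13) − (-6)·(1, 2, 3) = (4, 9, 5).

(4, 9, 5)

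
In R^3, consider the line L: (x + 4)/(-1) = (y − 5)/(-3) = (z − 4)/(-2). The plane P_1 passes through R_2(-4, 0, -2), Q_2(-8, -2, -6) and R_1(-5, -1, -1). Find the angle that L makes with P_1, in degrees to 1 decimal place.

L has direction (-1, -3, -2) through (-4, 5, 4).
R_2Q_2 = (-4, -2, -4), R_2R_1 = (-1, -1, 1); a normal to P_1 is R_2Q_2 × R_2R_1 = (-6, 8, 2).
Using R_2: P_1 has equation -6x + 8y + 2z = 20.
sin θ = |n·v| / (|n||v|) = |-22| / (√104 · √14) = 0.57656.
θ ≈ 35.2°.

35.2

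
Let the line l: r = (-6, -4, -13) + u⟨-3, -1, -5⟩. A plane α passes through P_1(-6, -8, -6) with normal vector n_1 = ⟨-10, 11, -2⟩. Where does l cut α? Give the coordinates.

(0, -2, -3)

α: n_1·r = n_1·P_1 gives -10x + 11y - 2z = -16.
Substitute r = (-6, -4, -13) + t(-3, -1, -5) into the plane: 42 + 29t = -16, so t = -2.
Intersection: (-6, -4, -13) + (-2)·(-3, -1, -5) = (0, -2, -3).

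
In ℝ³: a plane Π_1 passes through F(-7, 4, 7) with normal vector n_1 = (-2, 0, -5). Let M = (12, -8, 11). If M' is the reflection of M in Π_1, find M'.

Π_1: n_1·r = n_1·F gives -2x - 5z = -21.
λ = (n·M − d)/|n|² = (-79 − (-21))/29 = -2.
Reflection = M − 2λn = (12, -8, 11) − (-4)·(-2, 0, -5) = (4, -8, -9).

(4, -8, -9)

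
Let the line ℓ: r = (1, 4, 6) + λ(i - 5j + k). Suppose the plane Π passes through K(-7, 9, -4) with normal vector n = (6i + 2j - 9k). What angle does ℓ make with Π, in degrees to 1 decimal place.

Π: n·r = n·K gives 6x + 2y - 9z = 12.
sin θ = |n·v| / (|n||v|) = |-13| / (√121 · √27) = 0.22744.
θ ≈ 13.1°.

13.1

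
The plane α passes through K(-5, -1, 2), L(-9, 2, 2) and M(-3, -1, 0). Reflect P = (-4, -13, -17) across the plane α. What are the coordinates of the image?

KL = (-4, 3, 0), KM = (2, 0, -2); a normal to α is KL × KM = (-6, -8, -6).
Using K: α has equation -6x - 8y - 6z = 26.
λ = (n·P − d)/|n|² = (230 − 26)/136 = 3/2.
Reflection = P − 2λn = (-4, -13, -17) − 3·(-6, -8, -6) = (14, 11, 1).

(14, 11, 1)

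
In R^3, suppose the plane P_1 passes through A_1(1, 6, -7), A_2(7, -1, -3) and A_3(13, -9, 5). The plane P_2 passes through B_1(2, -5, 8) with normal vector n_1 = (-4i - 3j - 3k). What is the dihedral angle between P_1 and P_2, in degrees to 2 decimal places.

22.26

A_1A_2 = (6, -7, 4), A_1A_3 = (12, -15, 12); a normal to P_1 is A_1A_2 × A_1A_3 = (-24, -24, -6).
Using A_1: P_1 has equation -24x - 24y - 6z = -126.
P_2: n_1·r = n_1·B_1 gives -4x - 3y - 3z = -17.
cos θ = |n₁·n₂| / (|n₁||n₂|) = |186| / (√1188 · √34).
θ = arccos(0.92548) ≈ 22.26°.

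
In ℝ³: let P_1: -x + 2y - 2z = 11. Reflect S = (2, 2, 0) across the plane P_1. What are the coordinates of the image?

(0, 6, -4)

λ = (n·S − d)/|n|² = (2 − 11)/9 = -1.
Reflection = S − 2λn = (2, 2, 0) − (-2)·(-1, 2, -2) = (0, 6, -4).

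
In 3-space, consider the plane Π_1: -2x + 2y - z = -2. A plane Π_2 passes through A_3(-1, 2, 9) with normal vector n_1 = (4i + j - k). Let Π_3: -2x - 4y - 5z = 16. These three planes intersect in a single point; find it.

Π_2: n_1·r = n_1·A_3 gives 4x + y - z = -11.
Solving the 3×3 linear system -2x + 2y - z = -2, 4x + y - z = -11, -2x - 4y - 5z = 16 (e.g. by elimination or Cramer's rule, determinant = 76) gives (-2, -3, 0).

(-2, -3, 0)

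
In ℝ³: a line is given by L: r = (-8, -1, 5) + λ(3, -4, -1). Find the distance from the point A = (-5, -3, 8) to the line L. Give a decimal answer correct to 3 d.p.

3.803

Taking (-8, -1, 5) on L with direction v = (3, -4, -1): w = A − (-8, -1, 5) = (3, -2, 3), and w × v = (14, 12, -6).
Distance = |w × v| / |v| = √376 / √26 ≈ 3.803.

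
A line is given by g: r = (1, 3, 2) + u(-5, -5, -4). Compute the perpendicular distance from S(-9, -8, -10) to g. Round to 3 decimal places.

Taking (1, 3, 2) on g with direction v = (-5, -5, -4): w = S − (1, 3, 2) = (-10, -11, -12), and w × v = (-16, 20, -5).
Distance = |w × v| / |v| = √681 / √66 ≈ 3.212.

3.212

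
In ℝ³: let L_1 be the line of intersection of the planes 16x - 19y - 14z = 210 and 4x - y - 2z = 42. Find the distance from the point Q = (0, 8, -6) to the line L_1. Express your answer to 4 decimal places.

Direction of L_1: (16, -19, -14) × (4, -1, -2) = (24, -24, 60).
A point on L_1: solving the two plane equations with x = 7 gives (7, 0, -7).
Taking (7, 0, -7) on L_1 with direction v = (24, -24, 60): w = Q − (7, 0, -7) = (-7, 8, 1), and w × v = (504, 444, -24).
Distance = |w × v| / |v| = √451728 / √4752 ≈ 9.7499.

9.7499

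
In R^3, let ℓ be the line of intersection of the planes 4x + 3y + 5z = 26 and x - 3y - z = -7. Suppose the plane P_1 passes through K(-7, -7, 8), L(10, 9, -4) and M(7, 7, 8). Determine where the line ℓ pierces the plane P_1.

(7, 6, -4)

Direction of ℓ: (4, 3, 5) × (1, -3, -1) = (12, 9, -15).
A point on ℓ: solving the two plane equations with x = 23 gives (23, 18, -24).
KL = (17, 16, -12), KM = (14, 14, 0); a normal to P_1 is KL × KM = (168, -168, 14).
Using K: P_1 has equation 168x - 168y + 14z = 112.
Substitute r = (23, 18, -24) + t(12, 9, -15) into the plane: 504 + 294t = 112, so t = -4/3.
Intersection: (23, 18, -24) + (-4/3)·(12, 9, -15) = (7, 6, -4).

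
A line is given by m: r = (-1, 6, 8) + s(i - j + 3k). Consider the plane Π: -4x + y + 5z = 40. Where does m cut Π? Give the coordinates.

Substitute r = (-1, 6, 8) + t(1, -1, 3) into the plane: 50 + 10t = 40, so t = -1.
Intersection: (-1, 6, 8) + (-1)·(1, -1, 3) = (-2, 7, 5).

(-2, 7, 5)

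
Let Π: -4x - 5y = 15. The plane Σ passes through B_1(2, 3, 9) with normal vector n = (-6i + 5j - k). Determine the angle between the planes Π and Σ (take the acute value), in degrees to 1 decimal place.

Σ: n·r = n·B_1 gives -6x + 5y - z = -6.
cos θ = |n₁·n₂| / (|n₁||n₂|) = |-1| / (√41 · √62).
θ = arccos(0.01983) ≈ 88.9°.

88.9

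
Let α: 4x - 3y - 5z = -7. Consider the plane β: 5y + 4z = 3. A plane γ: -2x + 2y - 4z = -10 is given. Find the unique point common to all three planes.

Solving the 3×3 linear system 4x - 3y - 5z = -7, 5y + 4z = 3, -2x + 2y - 4z = -10 (e.g. by elimination or Cramer's rule, determinant = -138) gives (0, -1, 2).

(0, -1, 2)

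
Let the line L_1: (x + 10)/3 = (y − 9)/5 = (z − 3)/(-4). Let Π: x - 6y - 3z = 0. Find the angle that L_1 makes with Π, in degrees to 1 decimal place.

18.2

L_1 has direction (3, 5, -4) through (-10, 9, 3).
sin θ = |n·v| / (|n||v|) = |-15| / (√46 · √50) = 0.31277.
θ ≈ 18.2°.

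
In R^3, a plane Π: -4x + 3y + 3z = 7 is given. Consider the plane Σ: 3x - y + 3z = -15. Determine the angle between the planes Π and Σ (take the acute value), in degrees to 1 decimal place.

cos θ = |n₁·n₂| / (|n₁||n₂|) = |-6| / (√34 · √19).
θ = arccos(0.23607) ≈ 76.3°.

76.3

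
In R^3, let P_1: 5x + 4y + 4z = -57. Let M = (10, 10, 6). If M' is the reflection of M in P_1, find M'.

(-20, -14, -18)

λ = (n·M − d)/|n|² = (114 − (-57))/57 = 3.
Reflection = M − 2λn = (10, 10, 6) − 6·(5, 4, 4) = (-20, -14, -18).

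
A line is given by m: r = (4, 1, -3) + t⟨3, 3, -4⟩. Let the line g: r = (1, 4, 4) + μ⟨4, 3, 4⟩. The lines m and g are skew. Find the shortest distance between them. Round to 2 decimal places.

4.78

Common perpendicular direction n = (3, 3, -4) × (4, 3, 4) = (24, -28, -3).
With w = (1, 4, 4) − (4, 1, -3) = (-3, 3, 7), w · n = -177.
Distance = |w · n| / |n| = |-177| / √1369 ≈ 4.78.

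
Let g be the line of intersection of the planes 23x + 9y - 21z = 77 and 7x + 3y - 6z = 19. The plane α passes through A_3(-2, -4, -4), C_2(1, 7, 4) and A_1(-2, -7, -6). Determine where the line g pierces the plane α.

Direction of g: (23, 9, -21) × (7, 3, -6) = (9, -9, 6).
A point on g: solving the two plane equations with x = 7 gives (7, -14, -2).
A_3C_2 = (3, 11, 8), A_3A_1 = (0, -3, -2); a normal to α is A_3C_2 × A_3A_1 = (2, 6, -9).
Using A_3: α has equation 2x + 6y - 9z = 8.
Substitute r = (7, -14, -2) + t(9, -9, 6) into the plane: -52 + (-90)t = 8, so t = -2/3.
Intersection: (7, -14, -2) + (-2/3)·(9, -9, 6) = (1, -8, -6).

(1, -8, -6)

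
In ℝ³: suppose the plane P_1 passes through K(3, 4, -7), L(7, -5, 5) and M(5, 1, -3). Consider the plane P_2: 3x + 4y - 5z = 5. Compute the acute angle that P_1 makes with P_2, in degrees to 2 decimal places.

88.38

KL = (4, -9, 12), KM = (2, -3, 4); a normal to P_1 is KL × KM = (0, 8, 6).
Using K: P_1 has equation 8y + 6z = -10.
cos θ = |n₁·n₂| / (|n₁||n₂|) = |2| / (√100 · √50).
θ = arccos(0.02828) ≈ 88.38°.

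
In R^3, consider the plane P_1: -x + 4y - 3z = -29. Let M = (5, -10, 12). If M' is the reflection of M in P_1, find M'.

(1, 6, 0)

λ = (n·M − d)/|n|² = (-81 − (-29))/26 = -2.
Reflection = M − 2λn = (5, -10, 12) − (-4)·(-1, 4, -3) = (1, 6, 0).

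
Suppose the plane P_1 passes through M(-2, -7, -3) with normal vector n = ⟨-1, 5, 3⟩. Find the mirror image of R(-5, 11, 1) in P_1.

(1, -19, -17)

P_1: n·r = n·M gives -x + 5y + 3z = -42.
λ = (n·R − d)/|n|² = (63 − (-42))/35 = 3.
Reflection = R − 2λn = (-5, 11, 1) − 6·(-1, 5, 3) = (1, -19, -17).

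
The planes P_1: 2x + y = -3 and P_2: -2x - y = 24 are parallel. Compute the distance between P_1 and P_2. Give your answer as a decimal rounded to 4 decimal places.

Rescale P_2 by 1/(-1): 2x + y = -24. Then distance = |-3 − (-24)| / √5 ≈ 9.3915.

9.3915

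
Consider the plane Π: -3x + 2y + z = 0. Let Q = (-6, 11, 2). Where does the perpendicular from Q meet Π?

Foot = Q − λn with λ = (n·Q − d)/|n|² = (42 − 0)/14 = 3.
Foot = (-6, 11, 2) − 3·(-3, 2, 1) = (3, 5, -1).

(3, 5, -1)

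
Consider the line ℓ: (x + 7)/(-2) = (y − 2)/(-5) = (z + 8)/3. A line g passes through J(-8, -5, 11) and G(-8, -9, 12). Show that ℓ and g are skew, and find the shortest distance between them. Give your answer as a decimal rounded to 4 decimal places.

12.1110

ℓ has direction (-2, -5, 3) through (-7, 2, -8).
A direction vector for g is G − J = (0, -4, 1).
Common perpendicular direction n = (-2, -5, 3) × (0, -4, 1) = (7, 2, 8).
With w = (-8, -5, 11) − (-7, 2, -8) = (-1, -7, 19), w · n = 131.
Since n ≠ 0 the lines are not parallel, and w · n = 131 ≠ 0 so they do not intersect; hence they are skew.
Distance = |w · n| / |n| = |131| / √117 ≈ 12.1110.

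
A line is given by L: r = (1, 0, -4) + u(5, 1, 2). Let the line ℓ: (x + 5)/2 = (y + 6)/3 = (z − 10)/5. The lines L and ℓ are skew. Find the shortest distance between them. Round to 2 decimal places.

ℓ has direction (2, 3, 5) through (-5, -6, 10).
Common perpendicular direction n = (5, 1, 2) × (2, 3, 5) = (-1, -21, 13).
With w = (-5, -6, 10) − (1, 0, -4) = (-6, -6, 14), w · n = 314.
Distance = |w · n| / |n| = |314| / √611 ≈ 12.70.

12.70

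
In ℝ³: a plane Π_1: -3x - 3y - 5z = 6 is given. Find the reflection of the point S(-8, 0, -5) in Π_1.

(-2, 6, 5)

λ = (n·S − d)/|n|² = (49 − 6)/43 = 1.
Reflection = S − 2λn = (-8, 0, -5) − 2·(-3, -3, -5) = (-2, 6, 5).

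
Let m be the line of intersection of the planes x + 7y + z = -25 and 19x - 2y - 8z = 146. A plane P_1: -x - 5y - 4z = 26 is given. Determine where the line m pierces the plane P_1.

Direction of m: (1, 7, 1) × (19, -2, -8) = (-54, 27, -135).
A point on m: solving the two plane equations with x = -2 gives (-2, 0, -23).
Substitute r = (-2, 0, -23) + t(-54, 27, -135) into the plane: 94 + 459t = 26, so t = -4/27.
Intersection: (-2, 0, -23) + (-4/27)·(-54, 27, -135) = (6, -4, -3).

(6, -4, -3)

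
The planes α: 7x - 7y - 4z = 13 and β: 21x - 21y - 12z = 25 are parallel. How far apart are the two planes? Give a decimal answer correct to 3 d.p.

0.437

Rescale β by 1/3: 7x - 7y - 4z = 25/3. Then distance = |13 − (25/3)| / √114 ≈ 0.437.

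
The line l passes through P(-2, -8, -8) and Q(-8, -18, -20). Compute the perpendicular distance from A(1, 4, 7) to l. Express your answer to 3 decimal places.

4.104

A direction vector for l is Q − P = (-6, -10, -12).
Taking (-2, -8, -8) on l with direction v = (-6, -10, -12): w = A − (-2, -8, -8) = (3, 12, 15), and w × v = (6, -54, 42).
Distance = |w × v| / |v| = √4716 / √280 ≈ 4.104.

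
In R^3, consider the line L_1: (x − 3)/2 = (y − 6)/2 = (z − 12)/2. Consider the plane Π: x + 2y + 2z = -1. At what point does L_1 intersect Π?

L_1 has direction (2, 2, 2) through (3, 6, 12).
Substitute r = (3, 6, 12) + t(2, 2, 2) into the plane: 39 + 10t = -1, so t = -4.
Intersection: (3, 6, 12) + (-4)·(2, 2, 2) = (-5, -2, 4).

(-5, -2, 4)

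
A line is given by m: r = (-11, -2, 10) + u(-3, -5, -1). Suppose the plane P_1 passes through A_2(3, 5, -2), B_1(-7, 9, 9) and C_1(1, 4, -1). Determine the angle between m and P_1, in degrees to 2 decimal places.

1.10

A_2B_1 = (-10, 4, 11), A_2C_1 = (-2, -1, 1); a normal to P_1 is A_2B_1 × A_2C_1 = (15, -12, 18).
Using A_2: P_1 has equation 15x - 12y + 18z = -51.
sin θ = |n·v| / (|n||v|) = |-3| / (√693 · √35) = 0.01926.
θ ≈ 1.10°.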